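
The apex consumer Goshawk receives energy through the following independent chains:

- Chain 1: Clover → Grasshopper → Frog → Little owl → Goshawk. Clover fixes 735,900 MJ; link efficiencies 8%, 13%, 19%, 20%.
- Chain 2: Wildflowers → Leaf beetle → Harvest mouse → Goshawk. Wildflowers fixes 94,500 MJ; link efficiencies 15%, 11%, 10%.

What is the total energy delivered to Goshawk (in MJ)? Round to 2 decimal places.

Chain 1: 735900 × 0.08 × 0.13 × 0.19 × 0.2 = 290.82768 MJ
Chain 2: 94500 × 0.15 × 0.11 × 0.1 = 155.925 MJ
Total at Goshawk: 290.82768 + 155.925 = 446.75268 MJ

446.75 MJ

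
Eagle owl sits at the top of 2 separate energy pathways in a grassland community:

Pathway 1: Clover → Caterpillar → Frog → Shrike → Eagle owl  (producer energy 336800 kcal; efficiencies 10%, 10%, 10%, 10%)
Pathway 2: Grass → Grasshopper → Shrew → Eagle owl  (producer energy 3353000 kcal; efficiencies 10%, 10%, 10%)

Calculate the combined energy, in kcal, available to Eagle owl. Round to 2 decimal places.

3386.68 kcal

Pathway 1: 336800 × 0.1 × 0.1 × 0.1 × 0.1 = 33.68 kcal
Pathway 2: 3353000 × 0.1 × 0.1 × 0.1 = 3353 kcal
Total at Eagle owl: 33.68 + 3353 = 3386.68 kcal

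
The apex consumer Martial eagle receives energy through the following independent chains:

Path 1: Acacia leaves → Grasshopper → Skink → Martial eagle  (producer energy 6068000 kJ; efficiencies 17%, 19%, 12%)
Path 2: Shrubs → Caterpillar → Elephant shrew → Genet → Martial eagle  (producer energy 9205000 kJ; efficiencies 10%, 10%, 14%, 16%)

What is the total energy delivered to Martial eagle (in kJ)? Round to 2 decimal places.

Path 1: 6068000 × 0.17 × 0.19 × 0.12 = 23519.568 kJ
Path 2: 9205000 × 0.1 × 0.1 × 0.14 × 0.16 = 2061.92 kJ
Total at Martial eagle: 23519.568 + 2061.92 = 25581.488 kJ

25581.49 kJ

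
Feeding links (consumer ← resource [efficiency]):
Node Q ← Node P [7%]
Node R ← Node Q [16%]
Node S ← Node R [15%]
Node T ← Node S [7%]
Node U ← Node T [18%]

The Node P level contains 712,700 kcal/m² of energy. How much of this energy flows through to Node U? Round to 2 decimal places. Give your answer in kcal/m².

15.09 kcal/m²

Node Q: 712700 × 0.07 = 49889 kcal/m²
Node R: 49889 × 0.16 = 7982.24 kcal/m²
Node S: 7982.24 × 0.15 = 1197.336 kcal/m²
Node T: 1197.336 × 0.07 = 83.81352 kcal/m²
Node U: 83.81352 × 0.18 = 15.0864336 kcal/m²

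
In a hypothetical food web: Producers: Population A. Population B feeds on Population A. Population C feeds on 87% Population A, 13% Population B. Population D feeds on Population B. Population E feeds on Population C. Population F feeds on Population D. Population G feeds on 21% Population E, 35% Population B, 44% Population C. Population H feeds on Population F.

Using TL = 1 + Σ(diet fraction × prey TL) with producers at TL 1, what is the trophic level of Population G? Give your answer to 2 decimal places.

Population B: 1 + 1 = 2
Population C: 1 + (0.87×1 + 0.13×2) = 2.13
Population D: 1 + 2 = 3
Population E: 1 + 2.13 = 3.13
Population F: 1 + 3 = 4
Population G: 1 + (0.21×3.13 + 0.35×2 + 0.44×2.13) = 3.2945
Population H: 1 + 4 = 5

3.29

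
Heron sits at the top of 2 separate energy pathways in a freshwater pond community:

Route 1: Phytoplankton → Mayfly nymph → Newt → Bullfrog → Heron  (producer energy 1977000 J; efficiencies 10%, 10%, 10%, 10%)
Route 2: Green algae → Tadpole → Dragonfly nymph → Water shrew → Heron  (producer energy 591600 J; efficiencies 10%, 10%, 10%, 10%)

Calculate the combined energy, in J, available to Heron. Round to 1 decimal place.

256.9 J

Route 1: 1977000 × 0.1 × 0.1 × 0.1 × 0.1 = 197.7 J
Route 2: 591600 × 0.1 × 0.1 × 0.1 × 0.1 = 59.16 J
Total at Heron: 197.7 + 59.16 = 256.86 J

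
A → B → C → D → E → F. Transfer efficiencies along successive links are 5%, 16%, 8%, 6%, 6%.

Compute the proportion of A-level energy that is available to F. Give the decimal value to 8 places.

0.00000230

Product of link efficiencies: 0.05 × 0.16 × 0.08 × 0.06 × 0.06 = 0.000002304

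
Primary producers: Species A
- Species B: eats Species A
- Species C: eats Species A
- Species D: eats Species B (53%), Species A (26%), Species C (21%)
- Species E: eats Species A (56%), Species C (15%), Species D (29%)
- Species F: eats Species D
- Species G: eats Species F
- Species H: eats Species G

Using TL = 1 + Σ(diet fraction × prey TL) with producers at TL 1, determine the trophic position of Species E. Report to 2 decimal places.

Species B: 1 + 1 = 2
Species C: 1 + 1 = 2
Species D: 1 + (0.53×2 + 0.26×1 + 0.21×2) = 2.74
Species E: 1 + (0.56×1 + 0.15×2 + 0.29×2.74) = 2.6546
Species F: 1 + 2.74 = 3.74
Species G: 1 + 3.74 = 4.74
Species H: 1 + 4.74 = 5.74

2.65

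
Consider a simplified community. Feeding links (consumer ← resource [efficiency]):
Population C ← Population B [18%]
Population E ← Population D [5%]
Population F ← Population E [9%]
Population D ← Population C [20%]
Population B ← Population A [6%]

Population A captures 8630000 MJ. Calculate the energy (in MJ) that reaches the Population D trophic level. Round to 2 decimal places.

18640.80 MJ

Population B: 8630000 × 0.06 = 517800 MJ
Population C: 517800 × 0.18 = 93204 MJ
Population D: 93204 × 0.2 = 18640.8 MJ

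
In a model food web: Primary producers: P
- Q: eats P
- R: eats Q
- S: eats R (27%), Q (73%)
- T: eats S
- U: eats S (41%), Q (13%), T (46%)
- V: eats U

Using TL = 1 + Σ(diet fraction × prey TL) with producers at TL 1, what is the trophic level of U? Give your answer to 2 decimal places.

Q: 1 + 1 = 2
R: 1 + 2 = 3
S: 1 + (0.27×3 + 0.73×2) = 3.27
T: 1 + 3.27 = 4.27
U: 1 + (0.41×3.27 + 0.13×2 + 0.46×4.27) = 4.5649
V: 1 + 4.5649 = 5.5649

4.56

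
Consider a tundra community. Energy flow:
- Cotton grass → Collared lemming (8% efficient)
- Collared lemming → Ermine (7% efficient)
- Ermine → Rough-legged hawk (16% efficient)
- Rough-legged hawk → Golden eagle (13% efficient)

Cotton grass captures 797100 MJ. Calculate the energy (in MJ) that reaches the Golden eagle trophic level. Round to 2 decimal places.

92.85 MJ

Collared lemming: 797100 × 0.08 = 63768 MJ
Ermine: 63768 × 0.07 = 4463.76 MJ
Rough-legged hawk: 4463.76 × 0.16 = 714.2016 MJ
Golden eagle: 714.2016 × 0.13 = 92.846208 MJ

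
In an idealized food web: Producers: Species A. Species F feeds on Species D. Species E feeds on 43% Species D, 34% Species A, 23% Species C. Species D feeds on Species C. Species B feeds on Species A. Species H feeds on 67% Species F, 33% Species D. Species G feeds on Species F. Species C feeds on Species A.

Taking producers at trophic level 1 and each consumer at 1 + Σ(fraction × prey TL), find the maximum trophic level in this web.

5

Species B: 1 + 1 = 2
Species C: 1 + 1 = 2
Species D: 1 + 2 = 3
Species E: 1 + (0.43×3 + 0.34×1 + 0.23×2) = 3.09
Species F: 1 + 3 = 4
Species G: 1 + 4 = 5
Species H: 1 + (0.67×4 + 0.33×3) = 4.67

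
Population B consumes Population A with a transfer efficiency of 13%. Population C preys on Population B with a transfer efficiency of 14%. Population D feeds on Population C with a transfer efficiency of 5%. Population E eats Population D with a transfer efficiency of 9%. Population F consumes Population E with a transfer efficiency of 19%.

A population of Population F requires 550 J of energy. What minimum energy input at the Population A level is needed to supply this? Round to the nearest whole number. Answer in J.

Cumulative transfer efficiency: 0.13 × 0.14 × 0.05 × 0.09 × 0.19 = 0.000015561
Population A energy = 550 / 0.000015561 = 35344772 J

35344772 J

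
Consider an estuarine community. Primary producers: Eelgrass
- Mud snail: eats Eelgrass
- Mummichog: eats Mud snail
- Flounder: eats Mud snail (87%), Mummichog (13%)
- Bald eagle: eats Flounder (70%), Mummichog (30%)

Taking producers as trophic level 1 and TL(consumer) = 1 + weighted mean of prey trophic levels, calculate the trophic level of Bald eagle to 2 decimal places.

Mud snail: 1 + 1 = 2
Mummichog: 1 + 2 = 3
Flounder: 1 + (0.87×2 + 0.13×3) = 3.13
Bald eagle: 1 + (0.7×3.13 + 0.3×3) = 4.091

4.09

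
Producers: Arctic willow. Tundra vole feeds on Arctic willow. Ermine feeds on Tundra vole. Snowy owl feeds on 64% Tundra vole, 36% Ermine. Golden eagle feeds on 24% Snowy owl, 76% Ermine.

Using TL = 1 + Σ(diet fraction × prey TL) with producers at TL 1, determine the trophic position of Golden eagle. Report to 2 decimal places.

Tundra vole: 1 + 1 = 2
Ermine: 1 + 2 = 3
Snowy owl: 1 + (0.64×2 + 0.36×3) = 3.36
Golden eagle: 1 + (0.24×3.36 + 0.76×3) = 4.0864

4.09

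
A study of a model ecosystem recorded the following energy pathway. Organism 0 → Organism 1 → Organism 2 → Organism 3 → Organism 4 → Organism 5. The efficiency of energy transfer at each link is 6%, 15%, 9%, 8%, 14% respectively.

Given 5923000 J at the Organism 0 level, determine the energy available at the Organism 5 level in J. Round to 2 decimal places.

53.73 J

Organism 1: 5923000 × 0.06 = 355380 J
Organism 2: 355380 × 0.15 = 53307 J
Organism 3: 53307 × 0.09 = 4797.63 J
Organism 4: 4797.63 × 0.08 = 383.8104 J
Organism 5: 383.8104 × 0.14 = 53.733456 J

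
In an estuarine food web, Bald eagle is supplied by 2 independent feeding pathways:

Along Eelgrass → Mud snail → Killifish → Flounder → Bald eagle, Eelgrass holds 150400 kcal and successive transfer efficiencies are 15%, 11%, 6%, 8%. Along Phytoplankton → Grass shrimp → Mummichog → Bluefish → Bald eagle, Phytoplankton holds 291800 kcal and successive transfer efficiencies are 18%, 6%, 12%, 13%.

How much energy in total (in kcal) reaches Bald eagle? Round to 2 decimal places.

61.07 kcal

Via Eelgrass: 150400 × 0.15 × 0.11 × 0.06 × 0.08 = 11.91168 kcal
Via Phytoplankton: 291800 × 0.18 × 0.06 × 0.12 × 0.13 = 49.162464 kcal
Total at Bald eagle: 11.91168 + 49.162464 = 61.074144 kcal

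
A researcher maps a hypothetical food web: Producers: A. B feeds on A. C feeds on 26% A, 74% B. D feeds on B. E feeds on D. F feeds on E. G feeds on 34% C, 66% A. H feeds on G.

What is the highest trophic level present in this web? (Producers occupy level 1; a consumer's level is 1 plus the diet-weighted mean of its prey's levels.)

5

B: 1 + 1 = 2
C: 1 + (0.26×1 + 0.74×2) = 2.74
D: 1 + 2 = 3
E: 1 + 3 = 4
F: 1 + 4 = 5
G: 1 + (0.34×2.74 + 0.66×1) = 2.5916
H: 1 + 2.5916 = 3.5916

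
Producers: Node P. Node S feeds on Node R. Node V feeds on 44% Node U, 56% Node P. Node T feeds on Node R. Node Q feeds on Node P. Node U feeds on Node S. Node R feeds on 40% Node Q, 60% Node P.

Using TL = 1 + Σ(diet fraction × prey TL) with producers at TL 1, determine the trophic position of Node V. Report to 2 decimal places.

Node Q: 1 + 1 = 2
Node R: 1 + (0.4×2 + 0.6×1) = 2.4
Node S: 1 + 2.4 = 3.4
Node T: 1 + 2.4 = 3.4
Node U: 1 + 3.4 = 4.4
Node V: 1 + (0.44×4.4 + 0.56×1) = 3.496

3.50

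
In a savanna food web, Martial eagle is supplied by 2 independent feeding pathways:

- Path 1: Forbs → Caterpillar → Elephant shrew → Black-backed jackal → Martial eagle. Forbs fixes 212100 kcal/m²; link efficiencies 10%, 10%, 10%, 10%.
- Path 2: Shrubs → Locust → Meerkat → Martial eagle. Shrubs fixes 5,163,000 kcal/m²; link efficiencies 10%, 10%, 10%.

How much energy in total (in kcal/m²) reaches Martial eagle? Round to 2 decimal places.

5184.21 kcal/m²

Path 1: 212100 × 0.1 × 0.1 × 0.1 × 0.1 = 21.21 kcal/m²
Path 2: 5163000 × 0.1 × 0.1 × 0.1 = 5163 kcal/m²
Total at Martial eagle: 21.21 + 5163 = 5184.21 kcal/m²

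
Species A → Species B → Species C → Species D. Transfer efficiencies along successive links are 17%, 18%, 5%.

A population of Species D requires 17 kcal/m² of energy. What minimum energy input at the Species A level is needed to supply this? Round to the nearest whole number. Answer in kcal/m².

Cumulative transfer efficiency: 0.17 × 0.18 × 0.05 = 0.00153
Species A energy = 17 / 0.00153 = 11111 kcal/m²

11111 kcal/m²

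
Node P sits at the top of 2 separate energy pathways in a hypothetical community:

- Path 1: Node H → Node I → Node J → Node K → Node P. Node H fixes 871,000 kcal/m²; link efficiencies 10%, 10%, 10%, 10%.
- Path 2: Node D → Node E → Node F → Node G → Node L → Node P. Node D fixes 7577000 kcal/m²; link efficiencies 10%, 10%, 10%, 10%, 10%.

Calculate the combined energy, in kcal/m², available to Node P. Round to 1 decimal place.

162.9 kcal/m²

Path 1: 871000 × 0.1 × 0.1 × 0.1 × 0.1 = 87.1 kcal/m²
Path 2: 7577000 × 0.1 × 0.1 × 0.1 × 0.1 × 0.1 = 75.77 kcal/m²
Total at Node P: 87.1 + 75.77 = 162.87 kcal/m²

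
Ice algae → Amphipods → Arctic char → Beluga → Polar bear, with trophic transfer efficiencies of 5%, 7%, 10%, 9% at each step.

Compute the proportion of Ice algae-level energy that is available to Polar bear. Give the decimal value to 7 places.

Product of link efficiencies: 0.05 × 0.07 × 0.1 × 0.09 = 0.0000315

0.0000315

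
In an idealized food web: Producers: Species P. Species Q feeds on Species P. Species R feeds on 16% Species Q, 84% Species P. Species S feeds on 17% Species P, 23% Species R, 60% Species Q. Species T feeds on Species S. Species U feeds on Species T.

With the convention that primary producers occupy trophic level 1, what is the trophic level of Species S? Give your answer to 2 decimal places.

2.87

Species Q: 1 + 1 = 2
Species R: 1 + (0.16×2 + 0.84×1) = 2.16
Species S: 1 + (0.17×1 + 0.23×2.16 + 0.6×2) = 2.8668
Species T: 1 + 2.8668 = 3.8668
Species U: 1 + 3.8668 = 4.8668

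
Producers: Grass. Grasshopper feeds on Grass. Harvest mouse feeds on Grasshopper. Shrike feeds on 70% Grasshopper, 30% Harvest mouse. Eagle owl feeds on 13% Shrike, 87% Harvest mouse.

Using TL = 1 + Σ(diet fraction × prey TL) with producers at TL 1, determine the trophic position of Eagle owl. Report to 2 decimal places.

Grasshopper: 1 + 1 = 2
Harvest mouse: 1 + 2 = 3
Shrike: 1 + (0.7×2 + 0.3×3) = 3.3
Eagle owl: 1 + (0.13×3.3 + 0.87×3) = 4.039

4.04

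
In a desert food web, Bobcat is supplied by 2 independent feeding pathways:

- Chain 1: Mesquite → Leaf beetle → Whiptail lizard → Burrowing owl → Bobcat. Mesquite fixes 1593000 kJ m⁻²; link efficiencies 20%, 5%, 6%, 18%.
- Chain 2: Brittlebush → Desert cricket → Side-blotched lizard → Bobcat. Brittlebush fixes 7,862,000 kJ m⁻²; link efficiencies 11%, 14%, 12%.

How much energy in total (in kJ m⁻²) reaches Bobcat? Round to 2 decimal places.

Chain 1: 1593000 × 0.2 × 0.05 × 0.06 × 0.18 = 172.044 kJ m⁻²
Chain 2: 7862000 × 0.11 × 0.14 × 0.12 = 14528.976 kJ m⁻²
Total at Bobcat: 172.044 + 14528.976 = 14701.02 kJ m⁻²

14701.02 kJ m⁻²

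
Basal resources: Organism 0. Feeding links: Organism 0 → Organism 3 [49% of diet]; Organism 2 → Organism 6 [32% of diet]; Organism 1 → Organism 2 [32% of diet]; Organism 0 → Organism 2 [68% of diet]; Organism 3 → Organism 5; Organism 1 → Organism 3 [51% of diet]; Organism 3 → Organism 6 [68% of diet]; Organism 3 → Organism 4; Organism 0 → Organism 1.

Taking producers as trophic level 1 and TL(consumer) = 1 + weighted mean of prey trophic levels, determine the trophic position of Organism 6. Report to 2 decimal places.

Organism 1: 1 + 1 = 2
Organism 2: 1 + (0.68×1 + 0.32×2) = 2.32
Organism 3: 1 + (0.51×2 + 0.49×1) = 2.51
Organism 4: 1 + 2.51 = 3.51
Organism 5: 1 + 2.51 = 3.51
Organism 6: 1 + (0.68×2.51 + 0.32×2.32) = 3.4492

3.45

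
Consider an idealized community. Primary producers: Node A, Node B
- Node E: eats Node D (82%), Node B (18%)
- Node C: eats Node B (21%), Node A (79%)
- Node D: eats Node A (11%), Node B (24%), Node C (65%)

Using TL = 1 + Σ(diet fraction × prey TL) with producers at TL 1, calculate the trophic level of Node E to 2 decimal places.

3.35

Node C: 1 + (0.21×1 + 0.79×1) = 2
Node D: 1 + (0.11×1 + 0.24×1 + 0.65×2) = 2.65
Node E: 1 + (0.82×2.65 + 0.18×1) = 3.353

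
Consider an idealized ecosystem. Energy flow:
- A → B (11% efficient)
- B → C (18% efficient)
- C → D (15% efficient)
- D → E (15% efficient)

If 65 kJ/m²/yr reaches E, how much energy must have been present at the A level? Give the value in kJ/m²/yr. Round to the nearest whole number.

Cumulative transfer efficiency: 0.11 × 0.18 × 0.15 × 0.15 = 0.0004455
A energy = 65 / 0.0004455 = 145903 kJ/m²/yr

145903 kJ/m²/yr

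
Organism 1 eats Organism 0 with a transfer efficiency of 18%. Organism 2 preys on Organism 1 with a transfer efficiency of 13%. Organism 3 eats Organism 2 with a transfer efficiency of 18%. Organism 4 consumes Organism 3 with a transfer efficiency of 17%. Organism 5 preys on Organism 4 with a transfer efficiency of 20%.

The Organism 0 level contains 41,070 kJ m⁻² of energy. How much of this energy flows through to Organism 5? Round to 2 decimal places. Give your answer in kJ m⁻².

Organism 1: 41070 × 0.18 = 7392.6 kJ m⁻²
Organism 2: 7392.6 × 0.13 = 961.038 kJ m⁻²
Organism 3: 961.038 × 0.18 = 172.98684 kJ m⁻²
Organism 4: 172.98684 × 0.17 = 29.4077628 kJ m⁻²
Organism 5: 29.4077628 × 0.2 = 5.88155256 kJ m⁻²

5.88 kJ m⁻²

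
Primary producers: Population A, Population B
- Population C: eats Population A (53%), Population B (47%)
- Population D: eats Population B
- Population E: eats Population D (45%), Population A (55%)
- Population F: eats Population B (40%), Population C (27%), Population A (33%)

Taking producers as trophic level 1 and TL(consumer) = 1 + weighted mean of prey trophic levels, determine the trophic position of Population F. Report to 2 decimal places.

2.27

Population C: 1 + (0.53×1 + 0.47×1) = 2
Population D: 1 + 1 = 2
Population E: 1 + (0.45×2 + 0.55×1) = 2.45
Population F: 1 + (0.4×1 + 0.27×2 + 0.33×1) = 2.27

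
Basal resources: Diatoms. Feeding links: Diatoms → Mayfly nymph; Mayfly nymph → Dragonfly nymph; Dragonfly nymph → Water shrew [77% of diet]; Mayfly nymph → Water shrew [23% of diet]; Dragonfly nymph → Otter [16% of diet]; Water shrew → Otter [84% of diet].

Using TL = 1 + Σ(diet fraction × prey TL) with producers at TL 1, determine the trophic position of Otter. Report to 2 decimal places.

4.65

Mayfly nymph: 1 + 1 = 2
Dragonfly nymph: 1 + 2 = 3
Water shrew: 1 + (0.77×3 + 0.23×2) = 3.77
Otter: 1 + (0.16×3 + 0.84×3.77) = 4.6468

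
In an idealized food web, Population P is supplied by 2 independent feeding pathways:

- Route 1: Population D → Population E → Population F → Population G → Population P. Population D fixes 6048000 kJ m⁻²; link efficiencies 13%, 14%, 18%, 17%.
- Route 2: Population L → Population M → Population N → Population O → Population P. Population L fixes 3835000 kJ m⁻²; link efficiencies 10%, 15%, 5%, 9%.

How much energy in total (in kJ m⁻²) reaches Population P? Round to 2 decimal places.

Route 1: 6048000 × 0.13 × 0.14 × 0.18 × 0.17 = 3368.25216 kJ m⁻²
Route 2: 3835000 × 0.1 × 0.15 × 0.05 × 0.09 = 258.8625 kJ m⁻²
Total at Population P: 3368.25216 + 258.8625 = 3627.11466 kJ m⁻²

3627.11 kJ m⁻²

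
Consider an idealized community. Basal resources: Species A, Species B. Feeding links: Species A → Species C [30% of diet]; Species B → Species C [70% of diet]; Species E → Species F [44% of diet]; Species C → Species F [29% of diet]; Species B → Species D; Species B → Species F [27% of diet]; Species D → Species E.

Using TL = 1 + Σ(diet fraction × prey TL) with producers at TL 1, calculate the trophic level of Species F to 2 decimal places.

Species C: 1 + (0.3×1 + 0.7×1) = 2
Species D: 1 + 1 = 2
Species E: 1 + 2 = 3
Species F: 1 + (0.44×3 + 0.27×1 + 0.29×2) = 3.17

3.17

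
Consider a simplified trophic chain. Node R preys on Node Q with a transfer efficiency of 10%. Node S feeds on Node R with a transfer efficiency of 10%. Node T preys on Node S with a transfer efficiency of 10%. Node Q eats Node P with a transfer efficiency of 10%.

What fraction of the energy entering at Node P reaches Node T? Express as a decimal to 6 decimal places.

0.000100

Product of link efficiencies: 0.1 × 0.1 × 0.1 × 0.1 = 0.0001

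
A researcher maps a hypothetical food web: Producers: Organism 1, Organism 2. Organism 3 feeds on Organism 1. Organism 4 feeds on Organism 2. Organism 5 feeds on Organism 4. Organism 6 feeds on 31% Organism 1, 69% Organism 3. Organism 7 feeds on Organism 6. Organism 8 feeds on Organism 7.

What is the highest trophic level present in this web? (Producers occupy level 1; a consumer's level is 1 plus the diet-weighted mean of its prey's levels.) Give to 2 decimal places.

4.69

Organism 3: 1 + 1 = 2
Organism 4: 1 + 1 = 2
Organism 5: 1 + 2 = 3
Organism 6: 1 + (0.31×1 + 0.69×2) = 2.69
Organism 7: 1 + 2.69 = 3.69
Organism 8: 1 + 3.69 = 4.69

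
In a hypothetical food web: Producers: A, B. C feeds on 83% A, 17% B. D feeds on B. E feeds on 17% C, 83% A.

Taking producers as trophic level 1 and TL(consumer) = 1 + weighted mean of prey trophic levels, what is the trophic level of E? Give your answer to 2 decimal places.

C: 1 + (0.83×1 + 0.17×1) = 2
D: 1 + 1 = 2
E: 1 + (0.17×2 + 0.83×1) = 2.17

2.17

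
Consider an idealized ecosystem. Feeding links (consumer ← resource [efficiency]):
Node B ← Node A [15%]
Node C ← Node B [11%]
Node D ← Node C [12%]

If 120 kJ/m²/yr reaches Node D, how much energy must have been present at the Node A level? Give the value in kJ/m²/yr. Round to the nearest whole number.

Cumulative transfer efficiency: 0.15 × 0.11 × 0.12 = 0.00198
Node A energy = 120 / 0.00198 = 60606 kJ/m²/yr

60606 kJ/m²/yr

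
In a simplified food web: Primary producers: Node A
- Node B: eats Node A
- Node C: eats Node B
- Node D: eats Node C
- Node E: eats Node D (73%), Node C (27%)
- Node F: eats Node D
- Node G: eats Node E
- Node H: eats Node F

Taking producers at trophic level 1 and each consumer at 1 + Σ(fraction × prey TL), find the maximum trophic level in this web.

Node B: 1 + 1 = 2
Node C: 1 + 2 = 3
Node D: 1 + 3 = 4
Node E: 1 + (0.73×4 + 0.27×3) = 4.73
Node F: 1 + 4 = 5
Node G: 1 + 4.73 = 5.73
Node H: 1 + 5 = 6

6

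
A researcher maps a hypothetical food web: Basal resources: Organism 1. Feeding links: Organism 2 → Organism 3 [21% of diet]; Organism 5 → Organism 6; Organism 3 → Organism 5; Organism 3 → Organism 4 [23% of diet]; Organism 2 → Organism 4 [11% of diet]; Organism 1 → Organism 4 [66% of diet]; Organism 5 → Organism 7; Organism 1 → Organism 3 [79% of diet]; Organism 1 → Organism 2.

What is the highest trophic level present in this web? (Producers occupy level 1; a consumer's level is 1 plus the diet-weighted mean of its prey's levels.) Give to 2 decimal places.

Organism 2: 1 + 1 = 2
Organism 3: 1 + (0.79×1 + 0.21×2) = 2.21
Organism 4: 1 + (0.23×2.21 + 0.11×2 + 0.66×1) = 2.3883
Organism 5: 1 + 2.21 = 3.21
Organism 6: 1 + 3.21 = 4.21
Organism 7: 1 + 3.21 = 4.21

4.21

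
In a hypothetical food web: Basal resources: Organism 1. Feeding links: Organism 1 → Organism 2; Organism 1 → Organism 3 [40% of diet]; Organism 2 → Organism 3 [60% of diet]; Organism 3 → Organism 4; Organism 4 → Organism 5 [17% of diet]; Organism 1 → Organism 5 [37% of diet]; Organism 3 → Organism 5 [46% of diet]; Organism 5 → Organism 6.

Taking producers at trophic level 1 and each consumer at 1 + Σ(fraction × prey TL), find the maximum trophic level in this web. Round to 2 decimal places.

4.18

Organism 2: 1 + 1 = 2
Organism 3: 1 + (0.4×1 + 0.6×2) = 2.6
Organism 4: 1 + 2.6 = 3.6
Organism 5: 1 + (0.17×3.6 + 0.37×1 + 0.46×2.6) = 3.178
Organism 6: 1 + 3.178 = 4.178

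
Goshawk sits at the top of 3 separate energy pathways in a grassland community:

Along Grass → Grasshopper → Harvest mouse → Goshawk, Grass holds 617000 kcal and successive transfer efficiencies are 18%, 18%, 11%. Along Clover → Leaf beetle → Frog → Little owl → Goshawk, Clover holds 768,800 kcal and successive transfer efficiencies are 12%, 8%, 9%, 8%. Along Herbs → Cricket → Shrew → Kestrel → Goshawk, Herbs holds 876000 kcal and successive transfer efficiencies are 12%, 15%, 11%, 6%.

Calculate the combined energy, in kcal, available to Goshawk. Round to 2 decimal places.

Via Grass: 617000 × 0.18 × 0.18 × 0.11 = 2198.988 kcal
Via Clover: 768800 × 0.12 × 0.08 × 0.09 × 0.08 = 53.139456 kcal
Via Herbs: 876000 × 0.12 × 0.15 × 0.11 × 0.06 = 104.0688 kcal
Total at Goshawk: 2198.988 + 53.139456 + 104.0688 = 2356.196256 kcal

2356.20 kcal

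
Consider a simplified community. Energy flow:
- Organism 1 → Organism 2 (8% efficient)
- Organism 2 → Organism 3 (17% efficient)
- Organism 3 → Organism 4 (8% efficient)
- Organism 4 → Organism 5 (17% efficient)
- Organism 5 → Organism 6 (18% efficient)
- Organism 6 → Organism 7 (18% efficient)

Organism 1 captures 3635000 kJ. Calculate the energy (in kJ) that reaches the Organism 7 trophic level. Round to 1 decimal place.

21.8 kJ

Organism 2: 3635000 × 0.08 = 290800 kJ
Organism 3: 290800 × 0.17 = 49436 kJ
Organism 4: 49436 × 0.08 = 3954.88 kJ
Organism 5: 3954.88 × 0.17 = 672.3296 kJ
Organism 6: 672.3296 × 0.18 = 121.019328 kJ
Organism 7: 121.019328 × 0.18 = 21.78347904 kJ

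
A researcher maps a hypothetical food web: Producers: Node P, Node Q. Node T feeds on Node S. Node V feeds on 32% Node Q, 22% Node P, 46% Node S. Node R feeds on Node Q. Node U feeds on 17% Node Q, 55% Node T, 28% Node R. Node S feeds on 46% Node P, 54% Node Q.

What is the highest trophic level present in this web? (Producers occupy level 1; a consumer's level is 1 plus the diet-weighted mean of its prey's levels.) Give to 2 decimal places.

Node R: 1 + 1 = 2
Node S: 1 + (0.46×1 + 0.54×1) = 2
Node T: 1 + 2 = 3
Node U: 1 + (0.17×1 + 0.55×3 + 0.28×2) = 3.38
Node V: 1 + (0.32×1 + 0.22×1 + 0.46×2) = 2.46

3.38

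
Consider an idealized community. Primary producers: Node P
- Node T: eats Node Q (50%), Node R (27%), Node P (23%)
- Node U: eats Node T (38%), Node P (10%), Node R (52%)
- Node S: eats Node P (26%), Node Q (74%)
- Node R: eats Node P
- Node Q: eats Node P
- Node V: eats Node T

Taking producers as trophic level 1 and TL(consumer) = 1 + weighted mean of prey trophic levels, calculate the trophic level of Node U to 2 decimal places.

3.19

Node Q: 1 + 1 = 2
Node R: 1 + 1 = 2
Node S: 1 + (0.26×1 + 0.74×2) = 2.74
Node T: 1 + (0.5×2 + 0.27×2 + 0.23×1) = 2.77
Node U: 1 + (0.38×2.77 + 0.1×1 + 0.52×2) = 3.1926
Node V: 1 + 2.77 = 3.77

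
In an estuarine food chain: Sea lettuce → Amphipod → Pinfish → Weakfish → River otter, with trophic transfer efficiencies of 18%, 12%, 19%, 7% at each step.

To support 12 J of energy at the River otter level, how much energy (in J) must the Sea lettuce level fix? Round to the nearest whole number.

41771 J

Cumulative transfer efficiency: 0.18 × 0.12 × 0.19 × 0.07 = 0.00028728
Sea lettuce energy = 12 / 0.00028728 = 41771 J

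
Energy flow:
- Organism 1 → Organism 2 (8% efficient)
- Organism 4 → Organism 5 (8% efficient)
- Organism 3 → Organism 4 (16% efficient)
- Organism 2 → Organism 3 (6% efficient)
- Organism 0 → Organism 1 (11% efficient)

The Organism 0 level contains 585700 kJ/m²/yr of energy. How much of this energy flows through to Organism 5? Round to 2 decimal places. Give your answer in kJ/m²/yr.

Organism 1: 585700 × 0.11 = 64427 kJ/m²/yr
Organism 2: 64427 × 0.08 = 5154.16 kJ/m²/yr
Organism 3: 5154.16 × 0.06 = 309.2496 kJ/m²/yr
Organism 4: 309.2496 × 0.16 = 49.479936 kJ/m²/yr
Organism 5: 49.479936 × 0.08 = 3.95839488 kJ/m²/yr

3.96 kJ/m²/yr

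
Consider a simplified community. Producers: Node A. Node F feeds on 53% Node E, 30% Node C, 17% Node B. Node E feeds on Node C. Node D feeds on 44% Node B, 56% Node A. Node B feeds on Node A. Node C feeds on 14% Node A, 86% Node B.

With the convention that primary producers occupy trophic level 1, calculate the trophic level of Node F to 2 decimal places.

Node B: 1 + 1 = 2
Node C: 1 + (0.14×1 + 0.86×2) = 2.86
Node D: 1 + (0.44×2 + 0.56×1) = 2.44
Node E: 1 + 2.86 = 3.86
Node F: 1 + (0.53×3.86 + 0.3×2.86 + 0.17×2) = 4.2438

4.24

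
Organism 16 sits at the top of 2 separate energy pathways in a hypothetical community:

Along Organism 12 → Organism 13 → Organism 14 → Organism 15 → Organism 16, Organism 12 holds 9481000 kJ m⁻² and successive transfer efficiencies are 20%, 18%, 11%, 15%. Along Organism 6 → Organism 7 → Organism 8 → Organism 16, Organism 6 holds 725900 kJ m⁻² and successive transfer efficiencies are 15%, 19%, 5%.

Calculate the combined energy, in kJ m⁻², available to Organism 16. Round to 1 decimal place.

6666.1 kJ m⁻²

Via Organism 12: 9481000 × 0.2 × 0.18 × 0.11 × 0.15 = 5631.714 kJ m⁻²
Via Organism 6: 725900 × 0.15 × 0.19 × 0.05 = 1034.4075 kJ m⁻²
Total at Organism 16: 5631.714 + 1034.4075 = 6666.1215 kJ m⁻²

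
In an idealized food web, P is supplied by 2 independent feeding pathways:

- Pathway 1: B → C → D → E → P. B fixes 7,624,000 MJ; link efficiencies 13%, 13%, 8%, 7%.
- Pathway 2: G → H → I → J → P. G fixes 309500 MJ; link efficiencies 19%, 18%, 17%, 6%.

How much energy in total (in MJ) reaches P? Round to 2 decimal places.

Pathway 1: 7624000 × 0.13 × 0.13 × 0.08 × 0.07 = 721.53536 MJ
Pathway 2: 309500 × 0.19 × 0.18 × 0.17 × 0.06 = 107.96598 MJ
Total at P: 721.53536 + 107.96598 = 829.50134 MJ

829.50 MJ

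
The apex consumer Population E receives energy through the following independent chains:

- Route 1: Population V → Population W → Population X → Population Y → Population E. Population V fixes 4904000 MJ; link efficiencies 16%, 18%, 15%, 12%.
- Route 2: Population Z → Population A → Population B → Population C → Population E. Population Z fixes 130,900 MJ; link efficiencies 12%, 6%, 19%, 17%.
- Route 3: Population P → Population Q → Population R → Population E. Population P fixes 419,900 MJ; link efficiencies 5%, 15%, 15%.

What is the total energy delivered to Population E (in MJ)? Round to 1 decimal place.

Route 1: 4904000 × 0.16 × 0.18 × 0.15 × 0.12 = 2542.2336 MJ
Route 2: 130900 × 0.12 × 0.06 × 0.19 × 0.17 = 30.442104 MJ
Route 3: 419900 × 0.05 × 0.15 × 0.15 = 472.3875 MJ
Total at Population E: 2542.2336 + 30.442104 + 472.3875 = 3045.063204 MJ

3045.1 MJ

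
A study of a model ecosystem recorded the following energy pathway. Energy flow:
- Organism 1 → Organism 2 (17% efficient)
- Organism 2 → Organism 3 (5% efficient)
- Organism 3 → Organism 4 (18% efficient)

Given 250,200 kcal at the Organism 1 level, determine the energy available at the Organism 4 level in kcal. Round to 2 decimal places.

382.81 kcal

Organism 2: 250200 × 0.17 = 42534 kcal
Organism 3: 42534 × 0.05 = 2126.7 kcal
Organism 4: 2126.7 × 0.18 = 382.806 kcal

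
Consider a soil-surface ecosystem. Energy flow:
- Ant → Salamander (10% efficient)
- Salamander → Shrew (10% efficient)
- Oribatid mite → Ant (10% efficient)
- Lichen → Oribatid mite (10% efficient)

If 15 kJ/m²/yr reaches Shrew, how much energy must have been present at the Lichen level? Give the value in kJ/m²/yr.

150000 kJ/m²/yr

Cumulative transfer efficiency: 0.1 × 0.1 × 0.1 × 0.1 = 0.0001
Lichen energy = 15 / 0.0001 = 150000 kJ/m²/yr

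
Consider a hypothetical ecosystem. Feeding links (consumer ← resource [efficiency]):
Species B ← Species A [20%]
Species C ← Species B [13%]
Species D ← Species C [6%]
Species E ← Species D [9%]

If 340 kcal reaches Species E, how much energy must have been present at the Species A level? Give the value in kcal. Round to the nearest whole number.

Cumulative transfer efficiency: 0.2 × 0.13 × 0.06 × 0.09 = 0.0001404
Species A energy = 340 / 0.0001404 = 2421652 kcal

2421652 kcal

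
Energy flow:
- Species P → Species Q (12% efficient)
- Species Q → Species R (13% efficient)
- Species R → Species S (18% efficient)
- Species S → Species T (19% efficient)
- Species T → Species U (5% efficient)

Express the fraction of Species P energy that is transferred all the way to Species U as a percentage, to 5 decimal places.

0.00267%

Product of link efficiencies: 0.12 × 0.13 × 0.18 × 0.19 × 0.05 = 0.000026676
As a percentage: 0.000026676 × 100 = 0.00267%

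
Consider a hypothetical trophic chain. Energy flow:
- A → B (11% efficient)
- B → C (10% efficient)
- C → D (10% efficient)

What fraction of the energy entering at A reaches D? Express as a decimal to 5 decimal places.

Product of link efficiencies: 0.11 × 0.1 × 0.1 = 0.0011

0.00110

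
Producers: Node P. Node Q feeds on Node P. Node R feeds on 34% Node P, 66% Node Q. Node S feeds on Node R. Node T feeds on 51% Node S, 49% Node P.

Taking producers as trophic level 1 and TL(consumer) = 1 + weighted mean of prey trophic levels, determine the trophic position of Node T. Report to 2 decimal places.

3.36

Node Q: 1 + 1 = 2
Node R: 1 + (0.34×1 + 0.66×2) = 2.66
Node S: 1 + 2.66 = 3.66
Node T: 1 + (0.51×3.66 + 0.49×1) = 3.3566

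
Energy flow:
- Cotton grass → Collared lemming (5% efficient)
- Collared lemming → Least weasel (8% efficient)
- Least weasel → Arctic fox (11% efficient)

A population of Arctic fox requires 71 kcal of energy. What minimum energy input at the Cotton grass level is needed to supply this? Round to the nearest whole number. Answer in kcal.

161364 kcal

Cumulative transfer efficiency: 0.05 × 0.08 × 0.11 = 0.00044
Cotton grass energy = 71 / 0.00044 = 161364 kcal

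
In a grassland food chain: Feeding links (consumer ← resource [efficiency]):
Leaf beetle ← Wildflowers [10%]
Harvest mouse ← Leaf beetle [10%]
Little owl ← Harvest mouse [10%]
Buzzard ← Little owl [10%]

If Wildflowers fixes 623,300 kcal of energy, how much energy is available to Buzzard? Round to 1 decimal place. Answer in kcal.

Leaf beetle: 623300 × 0.1 = 62330 kcal
Harvest mouse: 62330 × 0.1 = 6233 kcal
Little owl: 6233 × 0.1 = 623.3 kcal
Buzzard: 623.3 × 0.1 = 62.33 kcal

62.3 kcal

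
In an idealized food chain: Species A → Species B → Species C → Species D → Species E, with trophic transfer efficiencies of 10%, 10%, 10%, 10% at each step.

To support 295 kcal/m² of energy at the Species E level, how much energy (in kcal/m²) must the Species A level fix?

2950000 kcal/m²

Cumulative transfer efficiency: 0.1 × 0.1 × 0.1 × 0.1 = 0.0001
Species A energy = 295 / 0.0001 = 2950000 kcal/m²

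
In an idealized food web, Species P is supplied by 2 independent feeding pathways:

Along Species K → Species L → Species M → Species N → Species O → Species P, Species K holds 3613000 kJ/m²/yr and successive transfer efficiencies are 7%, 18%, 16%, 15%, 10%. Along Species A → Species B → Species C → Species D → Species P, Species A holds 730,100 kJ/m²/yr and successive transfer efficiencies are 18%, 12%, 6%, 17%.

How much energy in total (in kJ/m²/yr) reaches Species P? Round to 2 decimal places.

270.11 kJ/m²/yr

Via Species K: 3613000 × 0.07 × 0.18 × 0.16 × 0.15 × 0.1 = 109.25712 kJ/m²/yr
Via Species A: 730100 × 0.18 × 0.12 × 0.06 × 0.17 = 160.855632 kJ/m²/yr
Total at Species P: 109.25712 + 160.855632 = 270.112752 kJ/m²/yr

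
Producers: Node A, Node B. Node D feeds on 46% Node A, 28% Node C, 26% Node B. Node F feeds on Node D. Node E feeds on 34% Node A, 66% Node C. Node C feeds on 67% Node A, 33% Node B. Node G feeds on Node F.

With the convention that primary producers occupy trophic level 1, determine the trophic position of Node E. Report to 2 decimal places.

2.66

Node C: 1 + (0.67×1 + 0.33×1) = 2
Node D: 1 + (0.46×1 + 0.28×2 + 0.26×1) = 2.28
Node E: 1 + (0.34×1 + 0.66×2) = 2.66
Node F: 1 + 2.28 = 3.28
Node G: 1 + 3.28 = 4.28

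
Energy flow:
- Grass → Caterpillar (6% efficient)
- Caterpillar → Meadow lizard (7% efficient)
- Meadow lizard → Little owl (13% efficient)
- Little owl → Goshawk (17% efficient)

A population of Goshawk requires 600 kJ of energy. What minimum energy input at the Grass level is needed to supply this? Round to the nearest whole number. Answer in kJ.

Cumulative transfer efficiency: 0.06 × 0.07 × 0.13 × 0.17 = 0.00009282
Grass energy = 600 / 0.00009282 = 6464124 kJ

6464124 kJ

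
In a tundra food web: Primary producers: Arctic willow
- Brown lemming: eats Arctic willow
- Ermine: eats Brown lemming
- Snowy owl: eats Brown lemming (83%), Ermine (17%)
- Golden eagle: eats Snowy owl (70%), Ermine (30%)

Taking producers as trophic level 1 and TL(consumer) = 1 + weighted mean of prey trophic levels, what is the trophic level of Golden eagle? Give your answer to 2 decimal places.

4.12

Brown lemming: 1 + 1 = 2
Ermine: 1 + 2 = 3
Snowy owl: 1 + (0.83×2 + 0.17×3) = 3.17
Golden eagle: 1 + (0.7×3.17 + 0.3×3) = 4.119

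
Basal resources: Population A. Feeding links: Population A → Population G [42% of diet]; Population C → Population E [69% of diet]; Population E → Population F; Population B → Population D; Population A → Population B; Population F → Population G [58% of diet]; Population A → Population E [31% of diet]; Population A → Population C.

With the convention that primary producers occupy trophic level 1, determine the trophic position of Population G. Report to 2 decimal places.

3.56

Population B: 1 + 1 = 2
Population C: 1 + 1 = 2
Population D: 1 + 2 = 3
Population E: 1 + (0.69×2 + 0.31×1) = 2.69
Population F: 1 + 2.69 = 3.69
Population G: 1 + (0.42×1 + 0.58×3.69) = 3.5602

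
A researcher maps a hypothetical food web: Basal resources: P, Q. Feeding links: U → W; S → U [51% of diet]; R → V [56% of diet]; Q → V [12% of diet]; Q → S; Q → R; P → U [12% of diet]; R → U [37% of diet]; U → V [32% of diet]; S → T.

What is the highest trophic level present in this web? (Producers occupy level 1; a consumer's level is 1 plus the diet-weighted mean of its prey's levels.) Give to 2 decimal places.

R: 1 + 1 = 2
S: 1 + 1 = 2
T: 1 + 2 = 3
U: 1 + (0.51×2 + 0.37×2 + 0.12×1) = 2.88
V: 1 + (0.12×1 + 0.56×2 + 0.32×2.88) = 3.1616
W: 1 + 2.88 = 3.88

3.88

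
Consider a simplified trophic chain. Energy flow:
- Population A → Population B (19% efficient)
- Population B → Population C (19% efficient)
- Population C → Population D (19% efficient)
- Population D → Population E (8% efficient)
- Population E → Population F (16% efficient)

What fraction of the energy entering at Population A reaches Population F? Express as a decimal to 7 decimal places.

Product of link efficiencies: 0.19 × 0.19 × 0.19 × 0.08 × 0.16 = 0.0000877952

0.0000878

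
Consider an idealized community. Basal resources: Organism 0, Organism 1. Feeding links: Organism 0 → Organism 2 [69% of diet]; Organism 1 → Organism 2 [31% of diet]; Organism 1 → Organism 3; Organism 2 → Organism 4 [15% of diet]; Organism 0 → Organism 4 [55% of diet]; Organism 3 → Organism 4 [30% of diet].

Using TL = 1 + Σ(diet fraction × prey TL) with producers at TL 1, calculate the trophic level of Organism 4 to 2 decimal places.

2.45

Organism 2: 1 + (0.69×1 + 0.31×1) = 2
Organism 3: 1 + 1 = 2
Organism 4: 1 + (0.15×2 + 0.55×1 + 0.3×2) = 2.45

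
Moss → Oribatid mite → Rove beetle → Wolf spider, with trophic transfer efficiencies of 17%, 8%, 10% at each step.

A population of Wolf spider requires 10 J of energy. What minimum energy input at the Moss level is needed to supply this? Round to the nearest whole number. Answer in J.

7353 J

Cumulative transfer efficiency: 0.17 × 0.08 × 0.1 = 0.00136
Moss energy = 10 / 0.00136 = 7353 J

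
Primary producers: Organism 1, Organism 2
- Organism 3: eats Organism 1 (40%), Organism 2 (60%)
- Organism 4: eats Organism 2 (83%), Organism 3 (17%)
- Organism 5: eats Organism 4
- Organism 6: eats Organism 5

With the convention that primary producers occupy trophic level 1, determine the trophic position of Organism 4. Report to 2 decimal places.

Organism 3: 1 + (0.4×1 + 0.6×1) = 2
Organism 4: 1 + (0.83×1 + 0.17×2) = 2.17
Organism 5: 1 + 2.17 = 3.17
Organism 6: 1 + 3.17 = 4.17

2.17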